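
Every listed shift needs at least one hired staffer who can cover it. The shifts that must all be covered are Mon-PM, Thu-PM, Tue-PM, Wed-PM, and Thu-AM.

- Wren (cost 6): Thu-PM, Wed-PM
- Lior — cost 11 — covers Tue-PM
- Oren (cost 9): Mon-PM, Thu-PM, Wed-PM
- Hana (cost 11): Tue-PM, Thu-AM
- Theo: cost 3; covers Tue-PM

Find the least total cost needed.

The greedy cost-per-new-shift heuristic would pick Wren, Theo, Oren, and Hana for 29, but a cheaper cover exists.
Choose Oren and Hana: together they cover Mon-PM, Thu-PM, Tue-PM, Wed-PM, Thu-AM — every shift.
Total cost: 9 + 11 = 20.
No cover costs less than 20.

20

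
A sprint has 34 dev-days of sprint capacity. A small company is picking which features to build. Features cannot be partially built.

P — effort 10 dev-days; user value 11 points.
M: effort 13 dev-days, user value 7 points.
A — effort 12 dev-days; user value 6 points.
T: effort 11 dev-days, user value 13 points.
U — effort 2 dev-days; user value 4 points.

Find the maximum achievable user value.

31

Allowing fractional choices, the relaxed optimum would be about 33.9, but features are indivisible.
P + A + T: effort 10 + 12 + 11 = 33 ≤ 34, user value 11 + 6 + 13 = 30.
P + M + T: effort 10 + 13 + 11 = 34 ≤ 34, user value 11 + 7 + 13 = 31.
Best is P, M, and T with total user value 31.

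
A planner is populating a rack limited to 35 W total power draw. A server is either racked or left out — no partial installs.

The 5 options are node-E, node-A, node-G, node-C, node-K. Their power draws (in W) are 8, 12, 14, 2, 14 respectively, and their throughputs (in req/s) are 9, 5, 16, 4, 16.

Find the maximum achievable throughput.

36

This is an integer program with binary decision variables.
Allowing fractional choices, the relaxed optimum would be about 41.6, but servers are indivisible.
node-G + node-C + node-K: power draw 14 + 2 + 14 = 30 ≤ 35, throughput 16 + 4 + 16 = 36.
node-G + node-K: power draw 14 + 14 = 28 ≤ 35, throughput 16 + 16 = 32.
Best is node-G, node-C, and node-K with total throughput 36.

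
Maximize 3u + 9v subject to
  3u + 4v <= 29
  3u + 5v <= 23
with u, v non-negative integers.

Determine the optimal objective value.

(u,v)=(1,4): 3·1+4·4=19≤29, 3·1+5·4=23≤23, objective 39.
(u,v)=(0,4): 3·0+4·4=16≤29, 3·0+5·4=20≤23, objective 36.
(u,v)=(2,3): 3·2+4·3=18≤29, 3·2+5·3=21≤23, objective 33.
(u,v)=(1,3): 3·1+4·3=15≤29, 3·1+5·3=18≤23, objective 30.
No feasible integer point exceeds 39.

39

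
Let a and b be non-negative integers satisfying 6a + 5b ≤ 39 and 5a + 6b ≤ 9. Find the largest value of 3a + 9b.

(a,b)=(0,1): 6·0+5·1=5≤39, 5·0+6·1=6≤9, objective 9.
(a,b)=(1,0): 6·1+5·0=6≤39, 5·1+6·0=5≤9, objective 3.
(a,b)=(0,0): 6·0+5·0=0≤39, 5·0+6·0=0≤9, objective 0.
Maximum is 9 at (a,b)=(0,1).

9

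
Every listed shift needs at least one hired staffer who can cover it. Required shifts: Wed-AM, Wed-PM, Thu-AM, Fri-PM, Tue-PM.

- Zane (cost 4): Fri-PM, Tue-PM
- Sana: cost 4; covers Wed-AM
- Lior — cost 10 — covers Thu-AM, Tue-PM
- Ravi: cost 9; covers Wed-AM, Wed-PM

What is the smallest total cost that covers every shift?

This is a weighted set-cover instance.
The greedy cost-per-new-shift heuristic would pick Zane, Sana, Ravi, and Lior for 27, but a cheaper cover exists.
Choose Zane, Lior, and Ravi: together they cover Wed-AM, Wed-PM, Thu-AM, Fri-PM, Tue-PM — every shift.
Total cost: 4 + 10 + 9 = 23.
No cover costs less than 23.

23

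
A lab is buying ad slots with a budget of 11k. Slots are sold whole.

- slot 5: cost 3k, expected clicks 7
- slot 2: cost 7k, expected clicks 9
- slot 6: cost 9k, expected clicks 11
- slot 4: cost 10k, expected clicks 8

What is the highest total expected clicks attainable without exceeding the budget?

Allowing fractional choices, the relaxed optimum would be about 17.2, but ad slots are indivisible.
slot 5 + slot 2: cost 3 + 7 = 10 ≤ 11, expected clicks 7 + 9 = 16.
slot 2: cost 7 ≤ 11, expected clicks 9.
slot 6: cost 9 ≤ 11, expected clicks 11.
Best is slot 5 and slot 2 with total expected clicks 16.

16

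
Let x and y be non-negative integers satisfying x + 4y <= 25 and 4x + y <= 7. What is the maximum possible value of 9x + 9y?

The continuous relaxation peaks at (0.2, 6.2) with value 57.60; rounding to a feasible lattice point costs some objective.
(x,y)=(0,6): 1·0+4·6=24≤25, 4·0+1·6=6≤7, objective 54.
(x,y)=(0,5): 1·0+4·5=20≤25, 4·0+1·5=5≤7, objective 45.
Maximum is 54 at (x,y)=(0,6).

54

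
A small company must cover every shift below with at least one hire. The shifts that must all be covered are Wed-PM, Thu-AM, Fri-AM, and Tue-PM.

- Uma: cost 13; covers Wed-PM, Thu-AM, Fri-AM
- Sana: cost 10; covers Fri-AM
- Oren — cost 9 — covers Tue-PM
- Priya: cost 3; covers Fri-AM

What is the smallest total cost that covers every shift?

This is a weighted set-cover instance.
The greedy cost-per-new-shift heuristic would pick Priya, Uma, and Oren for 25, but a cheaper cover exists.
Choose Uma and Oren: together they cover Wed-PM, Thu-AM, Fri-AM, Tue-PM — every shift.
Total cost: 13 + 9 = 22.
No cover costs less than 22.

22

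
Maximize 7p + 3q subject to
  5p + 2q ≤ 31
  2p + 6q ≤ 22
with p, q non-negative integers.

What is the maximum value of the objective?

The continuous relaxation peaks at (5.46, 1.85) with value 43.77; rounding to a feasible lattice point costs some objective.
(p,q)=(6,0): 5·6+2·0=30≤31, 2·6+6·0=12≤22, objective 42.
(p,q)=(5,2): 5·5+2·2=29≤31, 2·5+6·2=22≤22, objective 41.
Maximum is 42 at (p,q)=(6,0).

42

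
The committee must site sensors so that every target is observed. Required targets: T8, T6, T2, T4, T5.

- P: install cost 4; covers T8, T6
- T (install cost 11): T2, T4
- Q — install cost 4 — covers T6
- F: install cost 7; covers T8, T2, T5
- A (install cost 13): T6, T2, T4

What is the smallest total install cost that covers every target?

20

The greedy cost-per-new-target heuristic would pick P, F, and T for 22, but a cheaper cover exists.
Choose F and A: together they cover T8, T6, T2, T4, T5 — every target.
Total install cost: 7 + 13 = 20.
No cover costs less than 20.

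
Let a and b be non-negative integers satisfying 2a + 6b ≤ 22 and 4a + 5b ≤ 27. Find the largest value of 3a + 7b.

27

(a,b)=(2,3): 2·2+6·3=22≤22, 4·2+5·3=23≤27, objective 27.
(a,b)=(4,2): 2·4+6·2=20≤22, 4·4+5·2=26≤27, objective 26.
(a,b)=(1,3): 2·1+6·3=20≤22, 4·1+5·3=19≤27, objective 24.
(a,b)=(3,2): 2·3+6·2=18≤22, 4·3+5·2=22≤27, objective 23.
No feasible integer point exceeds 27.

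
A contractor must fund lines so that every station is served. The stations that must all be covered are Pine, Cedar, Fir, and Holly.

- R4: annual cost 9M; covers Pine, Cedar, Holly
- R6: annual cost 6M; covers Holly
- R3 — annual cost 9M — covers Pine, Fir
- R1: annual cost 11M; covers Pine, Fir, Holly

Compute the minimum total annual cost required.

18

Choose R4 and R3: together they cover Pine, Cedar, Fir, Holly — every station.
Total annual cost: 9 + 9 = 18.
No cover costs less than 18.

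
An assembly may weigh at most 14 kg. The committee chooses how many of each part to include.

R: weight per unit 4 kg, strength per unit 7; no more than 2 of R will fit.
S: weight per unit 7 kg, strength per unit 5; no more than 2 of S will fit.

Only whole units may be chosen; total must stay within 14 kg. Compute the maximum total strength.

14

R has the best ratio (7/4); taking only R gives at most 2×7 = 14 (stopped by the supply cap of 2).
Optimal: 2×R: weight 8 ≤ 14, strength 2·7 = 14.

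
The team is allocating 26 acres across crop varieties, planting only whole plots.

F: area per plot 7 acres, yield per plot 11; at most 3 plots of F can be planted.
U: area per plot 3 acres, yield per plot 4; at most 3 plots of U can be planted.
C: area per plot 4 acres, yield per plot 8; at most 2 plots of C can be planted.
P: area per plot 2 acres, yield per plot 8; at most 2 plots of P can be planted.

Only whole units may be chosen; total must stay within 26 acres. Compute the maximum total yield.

This is a bounded integer knapsack.
P has the best ratio (8/2); taking only P gives at most 2×8 = 16 (stopped by the supply cap of 2).
Mixing does better — 2×F, 2×C, and 2×P: area 26 ≤ 26, yield 2·11 + 2·8 + 2·8 = 54.

54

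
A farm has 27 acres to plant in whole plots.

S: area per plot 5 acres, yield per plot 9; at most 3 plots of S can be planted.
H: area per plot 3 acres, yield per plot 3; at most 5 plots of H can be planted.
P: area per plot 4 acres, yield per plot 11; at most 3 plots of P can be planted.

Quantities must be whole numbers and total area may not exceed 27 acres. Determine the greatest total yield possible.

P has the best ratio (11/4); taking only P gives at most 3×11 = 33 (stopped by the supply cap of 3).
Mixing does better — 3×S and 3×P: area 27 ≤ 27, yield 3·9 + 3·11 = 60.

60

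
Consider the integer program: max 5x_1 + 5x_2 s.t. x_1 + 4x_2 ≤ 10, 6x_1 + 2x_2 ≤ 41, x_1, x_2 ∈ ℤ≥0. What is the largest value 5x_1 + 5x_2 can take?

35

The continuous relaxation peaks at (6.55, 0.864) with value 37.05; rounding to a feasible lattice point costs some objective.
(x_1,x_2)=(6,1): 1·6+4·1=10≤10, 6·6+2·1=38≤41, objective 35.
(x_1,x_2)=(5,1): 1·5+4·1=9≤10, 6·5+2·1=32≤41, objective 30.
(x_1,x_2)=(6,0): 1·6+4·0=6≤10, 6·6+2·0=36≤41, objective 30.
Maximum is 35 at (x_1,x_2)=(6,1).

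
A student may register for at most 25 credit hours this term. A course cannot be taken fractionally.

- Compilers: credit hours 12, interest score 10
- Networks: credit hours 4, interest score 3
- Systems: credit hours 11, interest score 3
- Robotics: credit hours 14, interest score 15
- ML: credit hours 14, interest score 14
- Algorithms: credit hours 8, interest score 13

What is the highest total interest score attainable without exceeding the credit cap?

Allowing fractional choices, the relaxed optimum would be about 31.0, but courses are indivisible.
ML + Algorithms: credit hours 14 + 8 = 22 ≤ 25, interest score 14 + 13 = 27.
Compilers + Networks + Algorithms: credit hours 12 + 4 + 8 = 24 ≤ 25, interest score 10 + 3 + 13 = 26.
Robotics + Algorithms: credit hours 14 + 8 = 22 ≤ 25, interest score 15 + 13 = 28.
Best is Robotics and Algorithms with total interest score 28.

28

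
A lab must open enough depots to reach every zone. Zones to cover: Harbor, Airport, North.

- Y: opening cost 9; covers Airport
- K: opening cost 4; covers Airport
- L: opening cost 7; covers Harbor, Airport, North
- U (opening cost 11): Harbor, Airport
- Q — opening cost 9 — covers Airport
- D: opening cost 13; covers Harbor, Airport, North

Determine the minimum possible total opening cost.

This is an integer covering problem.
L alone covers Harbor, Airport, North — every zone.
Total opening cost: 7.

7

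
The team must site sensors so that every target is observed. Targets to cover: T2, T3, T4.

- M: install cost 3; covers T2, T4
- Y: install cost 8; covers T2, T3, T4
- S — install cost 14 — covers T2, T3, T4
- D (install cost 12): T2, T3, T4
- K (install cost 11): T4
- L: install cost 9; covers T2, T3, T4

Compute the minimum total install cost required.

The greedy cost-per-new-target heuristic would pick M and Y for 11, but a cheaper cover exists.
Y alone covers T2, T3, T4 — every target.
Total install cost: 8.
No cover costs less than 8.

8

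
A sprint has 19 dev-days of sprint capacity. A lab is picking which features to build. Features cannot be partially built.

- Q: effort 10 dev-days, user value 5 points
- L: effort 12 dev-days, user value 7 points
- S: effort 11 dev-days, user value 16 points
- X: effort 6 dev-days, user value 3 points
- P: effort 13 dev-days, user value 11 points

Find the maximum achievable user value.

19

This is a 0-1 knapsack instance.
S + X: effort 11 + 6 = 17 ≤ 19, user value 16 + 3 = 19.
S: effort 11 ≤ 19, user value 16.
Best is S and X with total user value 19.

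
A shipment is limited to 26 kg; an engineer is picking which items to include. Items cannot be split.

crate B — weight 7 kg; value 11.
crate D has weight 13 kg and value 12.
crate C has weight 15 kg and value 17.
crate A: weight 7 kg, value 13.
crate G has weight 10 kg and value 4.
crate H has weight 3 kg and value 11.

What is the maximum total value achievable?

41

Allowing fractional choices, the relaxed optimum would be about 45.2, but items are indivisible.
crate B + crate C + crate H: weight 7 + 15 + 3 = 25 ≤ 26, value 11 + 17 + 11 = 39.
crate C + crate A + crate H: weight 15 + 7 + 3 = 25 ≤ 26, value 17 + 13 + 11 = 41.
Best is crate C, crate A, and crate H with total value 41.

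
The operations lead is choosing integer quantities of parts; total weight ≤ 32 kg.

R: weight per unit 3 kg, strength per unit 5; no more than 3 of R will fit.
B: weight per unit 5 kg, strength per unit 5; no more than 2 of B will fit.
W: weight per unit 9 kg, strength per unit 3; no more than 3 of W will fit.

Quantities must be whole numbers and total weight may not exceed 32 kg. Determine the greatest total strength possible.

R has the best ratio (5/3); taking only R gives at most 3×5 = 15 (stopped by the supply cap of 3).
Mixing does better — 3×R, 2×B, and 1×W: weight 28 ≤ 32, strength 3·5 + 2·5 + 1·3 = 28.

28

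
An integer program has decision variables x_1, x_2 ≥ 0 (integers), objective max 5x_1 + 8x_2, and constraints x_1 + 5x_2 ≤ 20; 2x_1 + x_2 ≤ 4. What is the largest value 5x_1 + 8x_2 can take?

(x_1,x_2)=(0,4): 1·0+5·4=20≤20, 2·0+1·4=4≤4, objective 32.
(x_1,x_2)=(0,3): 1·0+5·3=15≤20, 2·0+1·3=3≤4, objective 24.
The best lattice point is (0,4), giving 32.

32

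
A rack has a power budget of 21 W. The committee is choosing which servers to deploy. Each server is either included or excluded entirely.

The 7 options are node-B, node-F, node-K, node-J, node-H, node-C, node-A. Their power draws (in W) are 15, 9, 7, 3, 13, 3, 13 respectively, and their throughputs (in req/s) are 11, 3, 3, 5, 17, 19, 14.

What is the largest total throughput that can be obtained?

41

This is an integer program with binary decision variables.
Take node-J, node-H, and node-C: power draw 3 + 13 + 3 = 19 ≤ 21, throughput 5 + 17 + 19 = 41.
No other feasible combination does better.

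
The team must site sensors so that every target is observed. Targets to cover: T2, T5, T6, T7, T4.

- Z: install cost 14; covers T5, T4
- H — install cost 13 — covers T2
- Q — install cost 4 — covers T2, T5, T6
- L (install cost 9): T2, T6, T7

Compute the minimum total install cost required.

23

This is a weighted set-cover instance.
The greedy cost-per-new-target heuristic would pick Q, L, and Z for 27, but a cheaper cover exists.
Choose Z and L: together they cover T2, T5, T6, T7, T4 — every target.
Total install cost: 14 + 9 = 23.
No cover costs less than 23.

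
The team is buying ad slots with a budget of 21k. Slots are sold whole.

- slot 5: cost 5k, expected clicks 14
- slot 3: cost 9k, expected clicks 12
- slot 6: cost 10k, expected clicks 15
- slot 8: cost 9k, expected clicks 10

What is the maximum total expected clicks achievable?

Allowing fractional choices, the relaxed optimum would be about 37.0, but ad slots are indivisible.
slot 3 + slot 6: cost 9 + 10 = 19 ≤ 21, expected clicks 12 + 15 = 27.
slot 5 + slot 6: cost 5 + 10 = 15 ≤ 21, expected clicks 14 + 15 = 29.
Best is slot 5 and slot 6 with total expected clicks 29.

29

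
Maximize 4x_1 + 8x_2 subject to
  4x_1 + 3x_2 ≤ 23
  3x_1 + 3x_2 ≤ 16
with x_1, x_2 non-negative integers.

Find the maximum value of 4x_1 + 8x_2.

40

Relaxing integrality, the LP optimum is 42.67 at (x_1,x_2) = (0, 5.33), which is not an integer point.
(x_1,x_2)=(0,5) is feasible, giving 40.
(x_1,x_2)=(1,4) is feasible, giving 36.
(x_1,x_2)=(0,4) is feasible, giving 32.
The best lattice point is (0,5), giving 40.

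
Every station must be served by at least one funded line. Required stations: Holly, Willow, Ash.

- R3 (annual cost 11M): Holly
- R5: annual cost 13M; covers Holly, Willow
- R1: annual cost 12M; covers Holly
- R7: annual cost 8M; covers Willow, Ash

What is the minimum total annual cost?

Choose R3 and R7: together they cover Holly, Willow, Ash — every station.
Total annual cost: 11 + 8 = 19.
No cover costs less than 19.

19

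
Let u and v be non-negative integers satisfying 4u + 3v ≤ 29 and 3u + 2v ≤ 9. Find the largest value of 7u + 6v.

25

Relaxing integrality, the LP optimum is 27.00 at (u,v) = (0, 4.5), which is not an integer point.
(u,v)=(1,3): 4·1+3·3=13≤29, 3·1+2·3=9≤9, objective 25.
(u,v)=(0,4): 4·0+3·4=12≤29, 3·0+2·4=8≤9, objective 24.
(u,v)=(1,2): 4·1+3·2=10≤29, 3·1+2·2=7≤9, objective 19.
Maximum is 25 at (u,v)=(1,3).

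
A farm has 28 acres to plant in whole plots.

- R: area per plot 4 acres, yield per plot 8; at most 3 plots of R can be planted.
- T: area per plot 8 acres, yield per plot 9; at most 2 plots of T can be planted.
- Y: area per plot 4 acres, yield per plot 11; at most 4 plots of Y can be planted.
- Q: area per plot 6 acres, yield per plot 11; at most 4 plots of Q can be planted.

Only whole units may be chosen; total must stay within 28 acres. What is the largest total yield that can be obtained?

Y has the best ratio (11/4); taking only Y gives at most 4×11 = 44 (stopped by the supply cap of 4).
Mixing does better — 3×R and 4×Y: area 28 ≤ 28, yield 3·8 + 4·11 = 68.

68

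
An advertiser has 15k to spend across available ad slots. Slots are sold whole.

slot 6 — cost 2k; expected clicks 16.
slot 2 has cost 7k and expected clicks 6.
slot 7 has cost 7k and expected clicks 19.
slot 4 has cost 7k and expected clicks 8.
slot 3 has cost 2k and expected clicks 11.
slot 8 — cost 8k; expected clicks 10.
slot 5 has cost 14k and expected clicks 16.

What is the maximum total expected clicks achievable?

46

Treat it as a binary knapsack problem.
slot 6 + slot 3 + slot 8: cost 2 + 2 + 8 = 12 ≤ 15, expected clicks 16 + 11 + 10 = 37.
slot 6 + slot 7 + slot 3: cost 2 + 7 + 2 = 11 ≤ 15, expected clicks 16 + 19 + 11 = 46.
Best is slot 6, slot 7, and slot 3 with total expected clicks 46.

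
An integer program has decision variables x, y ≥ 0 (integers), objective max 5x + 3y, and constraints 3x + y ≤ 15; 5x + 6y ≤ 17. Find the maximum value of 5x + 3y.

15

The continuous relaxation peaks at (3.4, 0) with value 17.00; rounding to a feasible lattice point costs some objective.
(x,y)=(3,0): 3·3+1·0=9≤15, 5·3+6·0=15≤17, objective 15.
(x,y)=(2,1): 3·2+1·1=7≤15, 5·2+6·1=16≤17, objective 13.
Maximum is 15 at (x,y)=(3,0).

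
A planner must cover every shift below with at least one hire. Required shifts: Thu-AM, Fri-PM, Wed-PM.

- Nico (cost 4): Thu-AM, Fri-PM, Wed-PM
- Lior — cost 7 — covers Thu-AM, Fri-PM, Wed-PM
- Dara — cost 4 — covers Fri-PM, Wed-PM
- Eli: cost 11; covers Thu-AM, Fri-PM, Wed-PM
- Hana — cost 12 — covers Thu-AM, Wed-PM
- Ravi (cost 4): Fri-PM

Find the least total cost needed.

4

Nico alone covers Thu-AM, Fri-PM, Wed-PM — every shift.
Total cost: 4.
No cover costs less than 4.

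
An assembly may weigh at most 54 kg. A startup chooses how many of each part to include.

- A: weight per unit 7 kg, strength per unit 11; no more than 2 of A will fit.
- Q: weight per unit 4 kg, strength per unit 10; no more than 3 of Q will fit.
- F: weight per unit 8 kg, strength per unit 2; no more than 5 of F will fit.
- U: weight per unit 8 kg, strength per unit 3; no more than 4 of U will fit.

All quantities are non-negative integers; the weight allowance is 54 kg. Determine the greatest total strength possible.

61

Q has the best ratio (10/4); taking only Q gives at most 3×10 = 30 (stopped by the supply cap of 3).
Mixing does better — 2×A, 3×Q, and 3×U: weight 50 ≤ 54, strength 2·11 + 3·10 + 3·3 = 61.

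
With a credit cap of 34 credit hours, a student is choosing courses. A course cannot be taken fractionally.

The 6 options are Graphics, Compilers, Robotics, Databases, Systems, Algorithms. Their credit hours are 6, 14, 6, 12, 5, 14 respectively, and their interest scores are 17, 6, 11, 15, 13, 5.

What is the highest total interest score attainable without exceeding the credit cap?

56

Allowing fractional choices, the relaxed optimum would be about 58.1, but courses are indivisible.
Graphics + Robotics + Databases + Systems: credit hours 6 + 6 + 12 + 5 = 29 ≤ 34, interest score 17 + 11 + 15 + 13 = 56.
Graphics + Compilers + Robotics + Systems: credit hours 6 + 14 + 6 + 5 = 31 ≤ 34, interest score 17 + 6 + 11 + 13 = 47.
Best is Graphics, Robotics, Databases, and Systems with total interest score 56.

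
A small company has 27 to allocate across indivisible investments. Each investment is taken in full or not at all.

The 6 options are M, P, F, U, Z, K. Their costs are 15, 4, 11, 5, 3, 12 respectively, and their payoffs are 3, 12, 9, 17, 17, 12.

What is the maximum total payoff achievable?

58

P + U + Z + K: cost 4 + 5 + 3 + 12 = 24 ≤ 27, payoff 12 + 17 + 17 + 12 = 58.
P + F + U + Z: cost 4 + 11 + 5 + 3 = 23 ≤ 27, payoff 12 + 9 + 17 + 17 = 55.
M + P + U + Z: cost 15 + 4 + 5 + 3 = 27 ≤ 27, payoff 3 + 12 + 17 + 17 = 49.
Best is P, U, Z, and K with total payoff 58.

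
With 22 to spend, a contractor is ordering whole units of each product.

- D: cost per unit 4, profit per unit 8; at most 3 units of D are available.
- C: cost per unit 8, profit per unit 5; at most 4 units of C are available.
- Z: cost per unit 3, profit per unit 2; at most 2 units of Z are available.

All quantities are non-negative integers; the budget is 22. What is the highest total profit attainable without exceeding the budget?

D has the best ratio (8/4); taking only D gives at most 3×8 = 24 (stopped by the supply cap of 3).
Mixing does better — 3×D and 1×C: cost 20 ≤ 22, profit 3·8 + 1·5 = 29.

29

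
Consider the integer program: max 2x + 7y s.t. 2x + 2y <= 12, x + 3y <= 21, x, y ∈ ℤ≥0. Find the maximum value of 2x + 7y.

(x,y)=(0,6) is feasible, giving 42.
(x,y)=(1,5) is feasible, giving 37.
No feasible integer point exceeds 42.

42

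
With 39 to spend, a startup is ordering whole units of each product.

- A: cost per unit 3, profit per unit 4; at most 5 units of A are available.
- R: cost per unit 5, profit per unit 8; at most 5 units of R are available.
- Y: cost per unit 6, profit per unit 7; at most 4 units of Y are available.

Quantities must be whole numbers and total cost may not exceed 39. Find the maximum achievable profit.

56

This is a bounded integer knapsack.
Take 4×A and 5×R: cost 37 ≤ 39, profit 4·4 + 5·8 = 56.
R has the best ratio (8/5) and is taken to its limit of 5; remaining capacity is filled optimally with the others.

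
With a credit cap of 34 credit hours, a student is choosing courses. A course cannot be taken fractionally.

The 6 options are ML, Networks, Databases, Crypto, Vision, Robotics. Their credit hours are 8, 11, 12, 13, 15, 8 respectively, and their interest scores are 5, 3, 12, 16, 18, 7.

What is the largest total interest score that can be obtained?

35

This is an integer program with binary decision variables.
Allowing fractional choices, the relaxed optimum would be about 40.0, but courses are indivisible.
ML + Databases + Crypto: credit hours 8 + 12 + 13 = 33 ≤ 34, interest score 5 + 12 + 16 = 33.
Databases + Crypto + Robotics: credit hours 12 + 13 + 8 = 33 ≤ 34, interest score 12 + 16 + 7 = 35.
Crypto + Vision: credit hours 13 + 15 = 28 ≤ 34, interest score 16 + 18 = 34.
Best is Databases, Crypto, and Robotics with total interest score 35.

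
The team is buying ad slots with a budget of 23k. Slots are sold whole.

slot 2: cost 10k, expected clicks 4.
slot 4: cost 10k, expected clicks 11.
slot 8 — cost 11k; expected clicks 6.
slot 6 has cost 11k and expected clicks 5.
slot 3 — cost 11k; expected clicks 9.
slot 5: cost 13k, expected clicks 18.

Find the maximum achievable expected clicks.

slot 2 + slot 5: cost 10 + 13 = 23 ≤ 23, expected clicks 4 + 18 = 22.
slot 4 + slot 5: cost 10 + 13 = 23 ≤ 23, expected clicks 11 + 18 = 29.
slot 4 + slot 3: cost 10 + 11 = 21 ≤ 23, expected clicks 11 + 9 = 20.
Best is slot 4 and slot 5 with total expected clicks 29.

29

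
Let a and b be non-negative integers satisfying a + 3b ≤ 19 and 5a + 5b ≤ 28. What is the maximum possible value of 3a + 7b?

35

The continuous relaxation peaks at (0, 5.6) with value 39.20; rounding to a feasible lattice point costs some objective.
(a,b)=(0,5): 1·0+3·5=15≤19, 5·0+5·5=25≤28, objective 35.
(a,b)=(1,4): 1·1+3·4=13≤19, 5·1+5·4=25≤28, objective 31.
(a,b)=(0,4): 1·0+3·4=12≤19, 5·0+5·4=20≤28, objective 28.
Maximum is 35 at (a,b)=(0,5).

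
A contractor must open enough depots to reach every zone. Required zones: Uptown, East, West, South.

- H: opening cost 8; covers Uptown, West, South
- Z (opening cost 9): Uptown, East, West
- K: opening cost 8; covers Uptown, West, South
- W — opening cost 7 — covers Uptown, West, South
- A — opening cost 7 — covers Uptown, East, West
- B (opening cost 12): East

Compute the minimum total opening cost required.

14

Choose W and A: together they cover Uptown, East, West, South — every zone.
Total opening cost: 7 + 7 = 14.
No cover costs less than 14.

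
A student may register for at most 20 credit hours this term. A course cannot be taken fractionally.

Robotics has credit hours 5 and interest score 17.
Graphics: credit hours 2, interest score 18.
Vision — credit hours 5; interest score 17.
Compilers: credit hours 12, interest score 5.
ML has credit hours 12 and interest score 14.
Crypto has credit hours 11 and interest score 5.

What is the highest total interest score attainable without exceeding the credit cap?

52

Robotics + Graphics + Vision: credit hours 5 + 2 + 5 = 12 ≤ 20, interest score 17 + 18 + 17 = 52.
Robotics + Graphics + ML: credit hours 5 + 2 + 12 = 19 ≤ 20, interest score 17 + 18 + 14 = 49.
Best is Robotics, Graphics, and Vision with total interest score 52.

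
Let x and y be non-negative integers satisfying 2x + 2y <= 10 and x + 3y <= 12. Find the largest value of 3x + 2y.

(x,y)=(5,0): 2·5+2·0=10≤10, 1·5+3·0=5≤12, objective 15.
(x,y)=(4,1): 2·4+2·1=10≤10, 1·4+3·1=7≤12, objective 14.
The best lattice point is (5,0), giving 15.

15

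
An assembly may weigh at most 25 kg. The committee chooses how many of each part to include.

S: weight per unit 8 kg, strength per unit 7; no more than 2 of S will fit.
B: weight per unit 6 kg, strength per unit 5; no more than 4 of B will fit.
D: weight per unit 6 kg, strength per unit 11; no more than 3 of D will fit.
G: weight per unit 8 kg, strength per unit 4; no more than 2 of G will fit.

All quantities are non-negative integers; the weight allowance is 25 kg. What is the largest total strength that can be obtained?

This is a bounded integer knapsack.
3×D: weight 18 ≤ 25, strength 3·11 = 33.
1×B and 3×D: weight 24 ≤ 25, strength 1·5 + 3·11 = 38.
Best is 38.

38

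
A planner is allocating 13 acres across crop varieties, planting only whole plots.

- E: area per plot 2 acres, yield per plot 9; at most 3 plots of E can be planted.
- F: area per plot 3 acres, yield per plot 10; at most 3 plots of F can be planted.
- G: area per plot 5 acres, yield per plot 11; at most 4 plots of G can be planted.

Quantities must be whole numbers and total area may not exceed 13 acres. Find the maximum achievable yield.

48

Take 2×E and 3×F: area 13 ≤ 13, yield 2·9 + 3·10 = 48.
No other integer combination yields more.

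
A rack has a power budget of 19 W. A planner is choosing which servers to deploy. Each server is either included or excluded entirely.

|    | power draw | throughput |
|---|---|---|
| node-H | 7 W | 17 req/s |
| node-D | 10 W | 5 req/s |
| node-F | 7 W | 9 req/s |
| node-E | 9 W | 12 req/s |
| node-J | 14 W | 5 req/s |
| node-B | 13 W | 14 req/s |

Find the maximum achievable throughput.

29

Take node-H and node-E: power draw 7 + 9 = 16 ≤ 19, throughput 17 + 12 = 29.
No other feasible combination does better.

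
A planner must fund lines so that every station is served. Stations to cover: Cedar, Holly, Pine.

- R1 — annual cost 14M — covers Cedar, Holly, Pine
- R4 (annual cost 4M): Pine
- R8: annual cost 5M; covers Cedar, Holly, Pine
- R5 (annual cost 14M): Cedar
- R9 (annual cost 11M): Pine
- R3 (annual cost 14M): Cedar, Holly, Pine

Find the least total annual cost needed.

5

R8 alone covers Cedar, Holly, Pine — every station.
Total annual cost: 5.
No cover costs less than 5.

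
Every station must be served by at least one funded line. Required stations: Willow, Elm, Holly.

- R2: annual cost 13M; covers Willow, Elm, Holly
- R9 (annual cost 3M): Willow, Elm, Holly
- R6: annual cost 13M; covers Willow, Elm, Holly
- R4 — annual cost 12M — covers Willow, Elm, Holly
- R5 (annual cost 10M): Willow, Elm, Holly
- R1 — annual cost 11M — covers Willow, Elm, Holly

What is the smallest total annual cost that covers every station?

3

R9 alone covers Willow, Elm, Holly — every station.
Total annual cost: 3.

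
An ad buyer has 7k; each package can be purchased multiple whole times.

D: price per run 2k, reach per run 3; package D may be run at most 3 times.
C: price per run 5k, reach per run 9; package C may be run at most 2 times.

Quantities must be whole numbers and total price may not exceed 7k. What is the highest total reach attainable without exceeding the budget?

12

C has the best ratio (9/5); taking only C gives at most 1×9 = 9 (stopped by the price limit).
Mixing does better — 1×D and 1×C: price 7 ≤ 7, reach 1·3 + 1·9 = 12.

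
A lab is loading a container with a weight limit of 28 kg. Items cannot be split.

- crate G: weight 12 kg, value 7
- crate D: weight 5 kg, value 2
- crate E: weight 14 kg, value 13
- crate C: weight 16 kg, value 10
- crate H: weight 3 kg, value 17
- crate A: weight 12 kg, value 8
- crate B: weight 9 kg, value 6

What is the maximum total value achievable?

Allowing fractional choices, the relaxed optimum would be about 37.3, but items are indivisible.
crate C + crate H + crate B: weight 16 + 3 + 9 = 28 ≤ 28, value 10 + 17 + 6 = 33.
crate D + crate E + crate H: weight 5 + 14 + 3 = 22 ≤ 28, value 2 + 13 + 17 = 32.
crate E + crate H + crate B: weight 14 + 3 + 9 = 26 ≤ 28, value 13 + 17 + 6 = 36.
Best is crate E, crate H, and crate B with total value 36.

36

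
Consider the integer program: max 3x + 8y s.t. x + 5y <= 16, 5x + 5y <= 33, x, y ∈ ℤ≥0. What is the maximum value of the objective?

28

The continuous relaxation peaks at (4.25, 2.35) with value 31.55; rounding to a feasible lattice point costs some objective.
(x,y)=(4,2): 1·4+5·2=14≤16, 5·4+5·2=30≤33, objective 28.
(x,y)=(3,2): 1·3+5·2=13≤16, 5·3+5·2=25≤33, objective 25.
(x,y)=(5,1): 1·5+5·1=10≤16, 5·5+5·1=30≤33, objective 23.
(x,y)=(4,1): 1·4+5·1=9≤16, 5·4+5·1=25≤33, objective 20.
No feasible integer point exceeds 28.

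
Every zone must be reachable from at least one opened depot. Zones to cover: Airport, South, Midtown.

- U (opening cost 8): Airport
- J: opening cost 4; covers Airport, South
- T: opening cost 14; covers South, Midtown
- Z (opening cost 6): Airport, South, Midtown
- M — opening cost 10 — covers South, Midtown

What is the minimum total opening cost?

The greedy cost-per-new-zone heuristic would pick J and Z for 10, but a cheaper cover exists.
Z alone covers Airport, South, Midtown — every zone.
Total opening cost: 6.
No cover costs less than 6.

6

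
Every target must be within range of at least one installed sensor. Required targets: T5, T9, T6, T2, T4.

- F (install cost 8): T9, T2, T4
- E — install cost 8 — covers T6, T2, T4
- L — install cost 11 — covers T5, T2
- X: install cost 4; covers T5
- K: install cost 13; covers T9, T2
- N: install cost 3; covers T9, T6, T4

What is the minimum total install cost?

14

The greedy cost-per-new-target heuristic would pick N, X, and F for 15, but a cheaper cover exists.
Choose L and N: together they cover T5, T9, T6, T2, T4 — every target.
Total install cost: 11 + 3 = 14.
No cover costs less than 14.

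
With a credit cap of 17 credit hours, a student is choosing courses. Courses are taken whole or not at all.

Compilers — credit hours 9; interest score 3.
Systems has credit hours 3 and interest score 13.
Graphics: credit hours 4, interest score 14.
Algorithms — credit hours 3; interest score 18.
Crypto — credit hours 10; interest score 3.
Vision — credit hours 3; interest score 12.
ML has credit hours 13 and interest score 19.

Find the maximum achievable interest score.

57

Systems + Graphics + Algorithms: credit hours 3 + 4 + 3 = 10 ≤ 17, interest score 13 + 14 + 18 = 45.
Systems + Graphics + Algorithms + Vision: credit hours 3 + 4 + 3 + 3 = 13 ≤ 17, interest score 13 + 14 + 18 + 12 = 57.
Best is Systems, Graphics, Algorithms, and Vision with total interest score 57.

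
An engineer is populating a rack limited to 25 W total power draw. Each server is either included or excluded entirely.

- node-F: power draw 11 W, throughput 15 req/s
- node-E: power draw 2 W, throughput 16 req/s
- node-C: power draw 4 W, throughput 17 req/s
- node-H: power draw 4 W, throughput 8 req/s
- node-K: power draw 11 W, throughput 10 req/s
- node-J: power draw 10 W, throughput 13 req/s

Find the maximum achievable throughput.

node-F + node-E + node-C + node-H: power draw 11 + 2 + 4 + 4 = 21 ≤ 25, throughput 15 + 16 + 17 + 8 = 56.
node-E + node-C + node-H + node-K: power draw 2 + 4 + 4 + 11 = 21 ≤ 25, throughput 16 + 17 + 8 + 10 = 51.
node-E + node-C + node-H + node-J: power draw 2 + 4 + 4 + 10 = 20 ≤ 25, throughput 16 + 17 + 8 + 13 = 54.
Best is node-F, node-E, node-C, and node-H with total throughput 56.

56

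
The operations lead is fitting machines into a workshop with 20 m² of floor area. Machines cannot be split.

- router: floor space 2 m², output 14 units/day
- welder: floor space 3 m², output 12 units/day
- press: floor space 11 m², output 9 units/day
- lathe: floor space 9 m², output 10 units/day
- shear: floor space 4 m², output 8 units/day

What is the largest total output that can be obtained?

Take router, welder, lathe, and shear: floor space 2 + 3 + 9 + 4 = 18 ≤ 20, output 14 + 12 + 10 + 8 = 44.
No other feasible combination does better.

44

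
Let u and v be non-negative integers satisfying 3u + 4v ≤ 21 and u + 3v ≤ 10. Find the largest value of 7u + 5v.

49

(u,v)=(7,0): 3·7+4·0=21≤21, 1·7+3·0=7≤10, objective 49.
(u,v)=(6,0): 3·6+4·0=18≤21, 1·6+3·0=6≤10, objective 42.
No feasible integer point exceeds 49.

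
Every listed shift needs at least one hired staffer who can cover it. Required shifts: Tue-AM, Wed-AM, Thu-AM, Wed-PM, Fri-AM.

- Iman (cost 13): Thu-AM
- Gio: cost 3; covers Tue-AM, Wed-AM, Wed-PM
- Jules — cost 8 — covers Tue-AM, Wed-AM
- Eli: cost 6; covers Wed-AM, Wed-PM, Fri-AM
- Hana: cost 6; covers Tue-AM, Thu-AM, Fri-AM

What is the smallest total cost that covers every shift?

Choose Gio and Hana: together they cover Tue-AM, Wed-AM, Thu-AM, Wed-PM, Fri-AM — every shift.
Total cost: 3 + 6 = 9.

9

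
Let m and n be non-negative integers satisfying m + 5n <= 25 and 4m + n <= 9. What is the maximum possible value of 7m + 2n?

16

Relaxing integrality, the LP optimum is 16.95 at (m,n) = (1.05, 4.79), which is not an integer point.
(m,n)=(2,1): 1·2+5·1=7≤25, 4·2+1·1=9≤9, objective 16.
(m,n)=(1,4): 1·1+5·4=21≤25, 4·1+1·4=8≤9, objective 15.
(m,n)=(2,0): 1·2+5·0=2≤25, 4·2+1·0=8≤9, objective 14.
The best lattice point is (2,1), giving 16.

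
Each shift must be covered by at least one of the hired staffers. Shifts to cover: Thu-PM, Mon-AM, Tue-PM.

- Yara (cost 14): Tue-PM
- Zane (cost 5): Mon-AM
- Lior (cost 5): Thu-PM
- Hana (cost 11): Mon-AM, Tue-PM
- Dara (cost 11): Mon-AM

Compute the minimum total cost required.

16

Choose Lior and Hana: together they cover Thu-PM, Mon-AM, Tue-PM — every shift.
Total cost: 5 + 11 = 16.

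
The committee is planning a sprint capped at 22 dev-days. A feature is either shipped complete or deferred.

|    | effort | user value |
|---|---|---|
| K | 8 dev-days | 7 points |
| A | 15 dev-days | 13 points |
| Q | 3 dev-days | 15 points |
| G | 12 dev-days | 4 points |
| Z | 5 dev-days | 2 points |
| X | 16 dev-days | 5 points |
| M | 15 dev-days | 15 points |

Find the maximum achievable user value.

30

Allowing fractional choices, the relaxed optimum would be about 33.5, but features are indivisible.
A + Q: effort 15 + 3 = 18 ≤ 22, user value 13 + 15 = 28.
Q + M: effort 3 + 15 = 18 ≤ 22, user value 15 + 15 = 30.
Best is Q and M with total user value 30.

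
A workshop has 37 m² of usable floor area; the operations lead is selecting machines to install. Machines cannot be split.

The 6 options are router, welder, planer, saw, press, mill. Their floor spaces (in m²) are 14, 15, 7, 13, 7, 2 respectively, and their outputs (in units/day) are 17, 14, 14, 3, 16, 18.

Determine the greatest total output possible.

65

Allowing fractional choices, the relaxed optimum would be about 71.5, but machines are indivisible.
router + saw + press + mill: floor space 14 + 13 + 7 + 2 = 36 ≤ 37, output 17 + 3 + 16 + 18 = 54.
router + planer + press + mill: floor space 14 + 7 + 7 + 2 = 30 ≤ 37, output 17 + 14 + 16 + 18 = 65.
welder + planer + press + mill: floor space 15 + 7 + 7 + 2 = 31 ≤ 37, output 14 + 14 + 16 + 18 = 62.
Best is router, planer, press, and mill with total output 65.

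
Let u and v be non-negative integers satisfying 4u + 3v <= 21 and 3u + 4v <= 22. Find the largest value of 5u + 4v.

Relaxing integrality, the LP optimum is 27.14 at (u,v) = (2.57, 3.57), which is not an integer point.
(u,v)=(3,3): 4·3+3·3=21≤21, 3·3+4·3=21≤22, objective 27.
(u,v)=(2,4): 4·2+3·4=20≤21, 3·2+4·4=22≤22, objective 26.
Maximum is 27 at (u,v)=(3,3).

27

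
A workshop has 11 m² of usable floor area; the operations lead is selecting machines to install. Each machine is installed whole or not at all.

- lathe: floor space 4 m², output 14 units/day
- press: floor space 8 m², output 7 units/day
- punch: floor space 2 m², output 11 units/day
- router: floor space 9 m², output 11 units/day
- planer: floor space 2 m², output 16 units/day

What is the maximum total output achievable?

41

lathe + punch + planer: floor space 4 + 2 + 2 = 8 ≤ 11, output 14 + 11 + 16 = 41.
lathe + planer: floor space 4 + 2 = 6 ≤ 11, output 14 + 16 = 30.
Best is lathe, punch, and planer with total output 41.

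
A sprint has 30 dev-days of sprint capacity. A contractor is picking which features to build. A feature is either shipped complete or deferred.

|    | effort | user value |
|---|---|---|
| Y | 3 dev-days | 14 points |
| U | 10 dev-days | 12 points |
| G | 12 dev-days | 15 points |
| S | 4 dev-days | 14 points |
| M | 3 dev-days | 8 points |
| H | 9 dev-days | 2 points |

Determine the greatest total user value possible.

This is an integer program with binary decision variables.
Y + G + S + M: effort 3 + 12 + 4 + 3 = 22 ≤ 30, user value 14 + 15 + 14 + 8 = 51.
Y + U + S + M + H: effort 3 + 10 + 4 + 3 + 9 = 29 ≤ 30, user value 14 + 12 + 14 + 8 + 2 = 50.
Y + U + G + S: effort 3 + 10 + 12 + 4 = 29 ≤ 30, user value 14 + 12 + 15 + 14 = 55.
Best is Y, U, G, and S with total user value 55.

55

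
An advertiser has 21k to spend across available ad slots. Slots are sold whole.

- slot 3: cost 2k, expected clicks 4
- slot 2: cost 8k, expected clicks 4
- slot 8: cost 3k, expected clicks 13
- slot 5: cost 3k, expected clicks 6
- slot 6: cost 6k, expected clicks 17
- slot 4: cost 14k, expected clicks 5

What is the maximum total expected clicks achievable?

40

slot 3 + slot 2 + slot 8 + slot 6: cost 2 + 8 + 3 + 6 = 19 ≤ 21, expected clicks 4 + 4 + 13 + 17 = 38.
slot 3 + slot 8 + slot 5 + slot 6: cost 2 + 3 + 3 + 6 = 14 ≤ 21, expected clicks 4 + 13 + 6 + 17 = 40.
slot 2 + slot 8 + slot 5 + slot 6: cost 8 + 3 + 3 + 6 = 20 ≤ 21, expected clicks 4 + 13 + 6 + 17 = 40.
The maximum expected clicks is 40; one optimal choice is slot 3, slot 8, slot 5, and slot 6.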